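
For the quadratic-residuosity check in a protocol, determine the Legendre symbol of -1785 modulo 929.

-1

Reduce the numerator: -1785 ≡ 73 (mod 929), so (-1785/929) = (73/929).
73 ≡ 1 (mod 4), so quadratic reciprocity gives (73/929) = (929/73). Reduce: 929 ≡ 53 (mod 73). Now have (53/73).
53 ≡ 1 (mod 4), so quadratic reciprocity gives (53/73) = (73/53). Reduce: 73 ≡ 20 (mod 53). Now have (20/53).
Factor out 2: 20 = 2^2·5. Since 53 ≡ 5 (mod 8), (2/53) = -1, and (2/53)^2 = +1. Now have (5/53).
5 ≡ 1 (mod 4), so quadratic reciprocity gives (5/53) = (53/5). Reduce: 53 ≡ 3 (mod 5). Now have (3/5).
5 ≡ 1 (mod 4), so quadratic reciprocity gives (3/5) = (5/3). Reduce: 5 ≡ 2 (mod 3). Now have (2/3).
Factor out 2: 2 = 2. Since 3 ≡ 3 (mod 8), (2/3) = -1. Now have -(1/3).
(1/3) = 1. Collecting the sign factors: -1.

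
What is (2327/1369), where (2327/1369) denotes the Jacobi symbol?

1

(2327/1369)
  = (958/1369)    [2327 ≡ 958 mod 1369]
  = (479/1369)    [1369 ≡ 1 mod 8 ⇒ (2/1369) = +1]
  = (1369/479)    [QR: 1369 ≡ 1 mod 4, sign kept]
  = (411/479)    [1369 ≡ 411 mod 479]
  = -(479/411)    [QR: both ≡ 3 mod 4, sign flips]
  = -(68/411)    [479 ≡ 68 mod 411]
  = -(17/411)    [411 ≡ 3 mod 8 ⇒ (2/411)^2 = +1]
  = -(411/17)    [QR: 17 ≡ 1 mod 4, sign kept]
  = -(3/17)    [411 ≡ 3 mod 17]
  = -(17/3)    [QR: 17 ≡ 1 mod 4, sign kept]
  = -(2/3)    [17 ≡ 2 mod 3]
  = (1/3)    [3 ≡ 3 mod 8 ⇒ (2/3) = -1]
  = 1    [(1/3) = 1]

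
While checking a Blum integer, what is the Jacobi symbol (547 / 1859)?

Both 547 ≡ 3 and 1859 ≡ 3 (mod 4), so reciprocity gives (547 / 1859) = -(1859 / 547). Reduce: 1859 ≡ 218 (mod 547). Now have -(218 / 547).
Factor out 2: 218 = 2·109. Since 547 ≡ 3 (mod 8), (2 / 547) = -1. Now have (109 / 547).
109 ≡ 1 (mod 4), so quadratic reciprocity gives (109 / 547) = (547 / 109). Reduce: 547 ≡ 2 (mod 109). Now have (2 / 109).
Factor out 2: 2 = 2. Since 109 ≡ 5 (mod 8), (2 / 109) = -1. Now have -(1 / 109).
(1 / 109) = 1. Collecting the sign factors: -1.

-1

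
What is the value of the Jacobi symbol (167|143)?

1

Reduce the numerator: 167 ≡ 24 (mod 143), so (167|143) = (24|143).
Factor out 2: 24 = 2^3·3. Since 143 ≡ 7 (mod 8), (2|143) = +1, and (2|143)^3 = +1. Now have (3|143).
Both 3 ≡ 3 and 143 ≡ 3 (mod 4), so reciprocity gives (3|143) = -(143|3). Reduce: 143 ≡ 2 (mod 3). Now have -(2|3).
Factor out 2: 2 = 2. Since 3 ≡ 3 (mod 8), (2|3) = -1. Now have (1|3).
(1|3) = 1. Collecting the sign factors: 1.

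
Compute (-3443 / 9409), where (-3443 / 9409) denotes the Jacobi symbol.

1

Pull out -1: (-3443 / 9409) = (-1 / 9409)·(3443 / 9409). Since 9409 ≡ 1 (mod 4), (-1 / 9409) = +1. Now have (3443 / 9409).
9409 ≡ 1 (mod 4), so quadratic reciprocity gives (3443 / 9409) = (9409 / 3443). Reduce: 9409 ≡ 2523 (mod 3443). Now have (2523 / 3443).
Both 2523 ≡ 3 and 3443 ≡ 3 (mod 4), so reciprocity gives (2523 / 3443) = -(3443 / 2523). Reduce: 3443 ≡ 920 (mod 2523). Now have -(920 / 2523).
Factor out 2: 920 = 2^3·115. Since 2523 ≡ 3 (mod 8), (2 / 2523) = -1, and (2 / 2523)^3 = -1. Now have (115 / 2523).
Both 115 ≡ 3 and 2523 ≡ 3 (mod 4), so reciprocity gives (115 / 2523) = -(2523 / 115). Reduce: 2523 ≡ 108 (mod 115). Now have -(108 / 115).
Factor out 2: 108 = 2^2·27. Since 115 ≡ 3 (mod 8), (2 / 115) = -1, and (2 / 115)^2 = +1. Now have -(27 / 115).
Both 27 ≡ 3 and 115 ≡ 3 (mod 4), so reciprocity gives (27 / 115) = -(115 / 27). Reduce: 115 ≡ 7 (mod 27). Now have (7 / 27).
Both 7 ≡ 3 and 27 ≡ 3 (mod 4), so reciprocity gives (7 / 27) = -(27 / 7). Reduce: 27 ≡ 6 (mod 7). Now have -(6 / 7).
Factor out 2: 6 = 2·3. Since 7 ≡ 7 (mod 8), (2 / 7) = +1. Now have -(3 / 7).
Both 3 ≡ 3 and 7 ≡ 3 (mod 4), so reciprocity gives (3 / 7) = -(7 / 3). Reduce: 7 ≡ 1 (mod 3). Now have (1 / 3).
(1 / 3) = 1. Collecting the sign factors: 1.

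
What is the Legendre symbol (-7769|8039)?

1

(-7769|8039)
  = -(7769|8039)    [8039 ≡ 3 mod 4 ⇒ (-1|8039) = -1]
  = -(8039|7769)    [QR: 7769 ≡ 1 mod 4, sign kept]
  = -(270|7769)    [8039 ≡ 270 mod 7769]
  = -(135|7769)    [7769 ≡ 1 mod 8 ⇒ (2|7769) = +1]
  = -(7769|135)    [QR: 7769 ≡ 1 mod 4, sign kept]
  = -(74|135)    [7769 ≡ 74 mod 135]
  = -(37|135)    [135 ≡ 7 mod 8 ⇒ (2|135) = +1]
  = -(135|37)    [QR: 37 ≡ 1 mod 4, sign kept]
  = -(24|37)    [135 ≡ 24 mod 37]
  = (3|37)    [37 ≡ 5 mod 8 ⇒ (2|37)^3 = -1]
  = (37|3)    [QR: 37 ≡ 1 mod 4, sign kept]
  = (1|3)    [37 ≡ 1 mod 3]
  = 1    [(1|3) = 1]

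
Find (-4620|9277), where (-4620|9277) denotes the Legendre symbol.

Pull out -1: (-4620|9277) = (-1|9277)·(4620|9277). Since 9277 ≡ 1 (mod 4), (-1|9277) = +1. Now have (4620|9277).
Factor out 2: 4620 = 2^2·1155. Since 9277 ≡ 5 (mod 8), (2|9277) = -1, and (2|9277)^2 = +1. Now have (1155|9277).
9277 ≡ 1 (mod 4), so quadratic reciprocity gives (1155|9277) = (9277|1155). Reduce: 9277 ≡ 37 (mod 1155). Now have (37|1155).
37 ≡ 1 (mod 4), so quadratic reciprocity gives (37|1155) = (1155|37). Reduce: 1155 ≡ 8 (mod 37). Now have (8|37).
Factor out 2: 8 = 2^3. Since 37 ≡ 5 (mod 8), (2|37) = -1, and (2|37)^3 = -1. Now have -(1|37).
(1|37) = 1. Collecting the sign factors: -1.

-1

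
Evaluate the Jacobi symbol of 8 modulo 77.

-1

(8/77)
  = -(1/77)    [77 ≡ 5 mod 8 ⇒ (2/77)^3 = -1]
  = -1    [(1/77) = 1]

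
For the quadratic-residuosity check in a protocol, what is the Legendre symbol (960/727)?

1

Reduce the numerator: 960 ≡ 233 (mod 727), so (960/727) = (233/727).
233 ≡ 1 (mod 4), so quadratic reciprocity gives (233/727) = (727/233). Reduce: 727 ≡ 28 (mod 233). Now have (28/233).
Factor out 2: 28 = 2^2·7. Since 233 ≡ 1 (mod 8), (2/233) = +1, and (2/233)^2 = +1. Now have (7/233).
233 ≡ 1 (mod 4), so quadratic reciprocity gives (7/233) = (233/7). Reduce: 233 ≡ 2 (mod 7). Now have (2/7).
Factor out 2: 2 = 2. Since 7 ≡ 7 (mod 8), (2/7) = +1. Now have (1/7).
(1/7) = 1. Collecting the sign factors: 1.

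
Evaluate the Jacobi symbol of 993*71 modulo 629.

-1

By multiplicativity, (993·71 / 629) = (993 / 629)·(71 / 629).
First factor (993 / 629):
(993 / 629)
  = (364 / 629)    [993 ≡ 364 mod 629]
  = (91 / 629)    [629 ≡ 5 mod 8 ⇒ (2 / 629)^2 = +1]
  = (629 / 91)    [QR: 629 ≡ 1 mod 4, sign kept]
  = (83 / 91)    [629 ≡ 83 mod 91]
  = -(91 / 83)    [QR: both ≡ 3 mod 4, sign flips]
  = -(8 / 83)    [91 ≡ 8 mod 83]
  = (1 / 83)    [83 ≡ 3 mod 8 ⇒ (2 / 83)^3 = -1]
  = 1    [(1 / 83) = 1]
Second factor (71 / 629):
(71 / 629)
  = (629 / 71)    [QR: 629 ≡ 1 mod 4, sign kept]
  = (61 / 71)    [629 ≡ 61 mod 71]
  = (71 / 61)    [QR: 61 ≡ 1 mod 4, sign kept]
  = (10 / 61)    [71 ≡ 10 mod 61]
  = -(5 / 61)    [61 ≡ 5 mod 8 ⇒ (2 / 61) = -1]
  = -(61 / 5)    [QR: 5 ≡ 1 mod 4, sign kept]
  = -(1 / 5)    [61 ≡ 1 mod 5]
  = -1    [(1 / 5) = 1]
Product: (1)·(-1) = -1.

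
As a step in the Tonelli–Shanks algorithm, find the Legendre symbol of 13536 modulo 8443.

(13536 / 8443)
  = (5093 / 8443)    [13536 ≡ 5093 mod 8443]
  = (8443 / 5093)    [QR: 5093 ≡ 1 mod 4, sign kept]
  = (3350 / 5093)    [8443 ≡ 3350 mod 5093]
  = -(1675 / 5093)    [5093 ≡ 5 mod 8 ⇒ (2 / 5093) = -1]
  = -(5093 / 1675)    [QR: 5093 ≡ 1 mod 4, sign kept]
  = -(68 / 1675)    [5093 ≡ 68 mod 1675]
  = -(17 / 1675)    [1675 ≡ 3 mod 8 ⇒ (2 / 1675)^2 = +1]
  = -(1675 / 17)    [QR: 17 ≡ 1 mod 4, sign kept]
  = -(9 / 17)    [1675 ≡ 9 mod 17]
  = -(17 / 9)    [QR: 9 ≡ 1 mod 4, sign kept]
  = -(8 / 9)    [17 ≡ 8 mod 9]
  = -(1 / 9)    [9 ≡ 1 mod 8 ⇒ (2 / 9)^3 = +1]
  = -1    [(1 / 9) = 1]

-1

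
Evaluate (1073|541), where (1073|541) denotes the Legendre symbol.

(1073|541)
  = (532|541)    [1073 ≡ 532 mod 541]
  = (133|541)    [541 ≡ 5 mod 8 ⇒ (2|541)^2 = +1]
  = (541|133)    [QR: 133 ≡ 1 mod 4, sign kept]
  = (9|133)    [541 ≡ 9 mod 133]
  = (133|9)    [QR: 9 ≡ 1 mod 4, sign kept]
  = (7|9)    [133 ≡ 7 mod 9]
  = (9|7)    [QR: 9 ≡ 1 mod 4, sign kept]
  = (2|7)    [9 ≡ 2 mod 7]
  = (1|7)    [7 ≡ 7 mod 8 ⇒ (2|7) = +1]
  = 1    [(1|7) = 1]

1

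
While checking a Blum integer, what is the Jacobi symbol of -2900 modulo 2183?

1

Pull out -1: (-2900/2183) = (-1/2183)·(2900/2183). Since 2183 ≡ 3 (mod 4), (-1/2183) = -1. Now have -(2900/2183).
Reduce the numerator: 2900 ≡ 717 (mod 2183), so (2900/2183) = (717/2183).
717 ≡ 1 (mod 4), so quadratic reciprocity gives (717/2183) = (2183/717). Reduce: 2183 ≡ 32 (mod 717). Now have -(32/717).
Factor out 2: 32 = 2^5. Since 717 ≡ 5 (mod 8), (2/717) = -1, and (2/717)^5 = -1. Now have (1/717).
(1/717) = 1. Collecting the sign factors: 1.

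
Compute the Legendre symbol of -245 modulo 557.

Pull out -1: (-245|557) = (-1|557)·(245|557). Since 557 ≡ 1 (mod 4), (-1|557) = +1. Now have (245|557).
245 ≡ 1 (mod 4), so quadratic reciprocity gives (245|557) = (557|245). Reduce: 557 ≡ 67 (mod 245). Now have (67|245).
245 ≡ 1 (mod 4), so quadratic reciprocity gives (67|245) = (245|67). Reduce: 245 ≡ 44 (mod 67). Now have (44|67).
Factor out 2: 44 = 2^2·11. Since 67 ≡ 3 (mod 8), (2|67) = -1, and (2|67)^2 = +1. Now have (11|67).
Both 11 ≡ 3 and 67 ≡ 3 (mod 4), so reciprocity gives (11|67) = -(67|11). Reduce: 67 ≡ 1 (mod 11). Now have -(1|11).
(1|11) = 1. Collecting the sign factors: -1.

-1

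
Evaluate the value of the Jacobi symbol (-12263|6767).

(-12263|6767)
  = -(12263|6767)    [6767 ≡ 3 mod 4 ⇒ (-1|6767) = -1]
  = -(5496|6767)    [12263 ≡ 5496 mod 6767]
  = -(687|6767)    [6767 ≡ 7 mod 8 ⇒ (2|6767)^3 = +1]
  = (6767|687)    [QR: both ≡ 3 mod 4, sign flips]
  = (584|687)    [6767 ≡ 584 mod 687]
  = (73|687)    [687 ≡ 7 mod 8 ⇒ (2|687)^3 = +1]
  = (687|73)    [QR: 73 ≡ 1 mod 4, sign kept]
  = (30|73)    [687 ≡ 30 mod 73]
  = (15|73)    [73 ≡ 1 mod 8 ⇒ (2|73) = +1]
  = (73|15)    [QR: 73 ≡ 1 mod 4, sign kept]
  = (13|15)    [73 ≡ 13 mod 15]
  = (15|13)    [QR: 13 ≡ 1 mod 4, sign kept]
  = (2|13)    [15 ≡ 2 mod 13]
  = -(1|13)    [13 ≡ 5 mod 8 ⇒ (2|13) = -1]
  = -1    [(1|13) = 1]

-1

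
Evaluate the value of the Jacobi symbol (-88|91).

(-88|91)
  = (3|91)    [-88 ≡ 3 mod 91]
  = -(91|3)    [QR: both ≡ 3 mod 4, sign flips]
  = -(1|3)    [91 ≡ 1 mod 3]
  = -1    [(1|3) = 1]

-1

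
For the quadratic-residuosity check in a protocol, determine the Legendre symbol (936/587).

1

(936/587)
  = (349/587)    [936 ≡ 349 mod 587]
  = (587/349)    [QR: 349 ≡ 1 mod 4, sign kept]
  = (238/349)    [587 ≡ 238 mod 349]
  = -(119/349)    [349 ≡ 5 mod 8 ⇒ (2/349) = -1]
  = -(349/119)    [QR: 349 ≡ 1 mod 4, sign kept]
  = -(111/119)    [349 ≡ 111 mod 119]
  = (119/111)    [QR: both ≡ 3 mod 4, sign flips]
  = (8/111)    [119 ≡ 8 mod 111]
  = (1/111)    [111 ≡ 7 mod 8 ⇒ (2/111)^3 = +1]
  = 1    [(1/111) = 1]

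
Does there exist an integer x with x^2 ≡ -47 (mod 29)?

no

(-47/29)
  = (11/29)    [-47 ≡ 11 mod 29]
  = (29/11)    [QR: 29 ≡ 1 mod 4, sign kept]
  = (7/11)    [29 ≡ 7 mod 11]
  = -(11/7)    [QR: both ≡ 3 mod 4, sign flips]
  = -(4/7)    [11 ≡ 4 mod 7]
  = -(1/7)    [7 ≡ 7 mod 8 ⇒ (2/7)^2 = +1]
  = -1    [(1/7) = 1]
The Legendre symbol is -1, so x^2 ≡ -47 (mod 29) has no solution.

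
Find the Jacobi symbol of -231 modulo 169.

(-231|169)
  = (107|169)    [-231 ≡ 107 mod 169]
  = (169|107)    [QR: 169 ≡ 1 mod 4, sign kept]
  = (62|107)    [169 ≡ 62 mod 107]
  = -(31|107)    [107 ≡ 3 mod 8 ⇒ (2|107) = -1]
  = (107|31)    [QR: both ≡ 3 mod 4, sign flips]
  = (14|31)    [107 ≡ 14 mod 31]
  = (7|31)    [31 ≡ 7 mod 8 ⇒ (2|31) = +1]
  = -(31|7)    [QR: both ≡ 3 mod 4, sign flips]
  = -(3|7)    [31 ≡ 3 mod 7]
  = (7|3)    [QR: both ≡ 3 mod 4, sign flips]
  = (1|3)    [7 ≡ 1 mod 3]
  = 1    [(1|3) = 1]

1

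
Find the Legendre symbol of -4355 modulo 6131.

1

(-4355/6131)
  = (1776/6131)    [-4355 ≡ 1776 mod 6131]
  = (111/6131)    [6131 ≡ 3 mod 8 ⇒ (2/6131)^4 = +1]
  = -(6131/111)    [QR: both ≡ 3 mod 4, sign flips]
  = -(26/111)    [6131 ≡ 26 mod 111]
  = -(13/111)    [111 ≡ 7 mod 8 ⇒ (2/111) = +1]
  = -(111/13)    [QR: 13 ≡ 1 mod 4, sign kept]
  = -(7/13)    [111 ≡ 7 mod 13]
  = -(13/7)    [QR: 13 ≡ 1 mod 4, sign kept]
  = -(6/7)    [13 ≡ 6 mod 7]
  = -(3/7)    [7 ≡ 7 mod 8 ⇒ (2/7) = +1]
  = (7/3)    [QR: both ≡ 3 mod 4, sign flips]
  = (1/3)    [7 ≡ 1 mod 3]
  = 1    [(1/3) = 1]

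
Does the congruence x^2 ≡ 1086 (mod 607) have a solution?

(1086|607)
  = (479|607)    [1086 ≡ 479 mod 607]
  = -(607|479)    [QR: both ≡ 3 mod 4, sign flips]
  = -(128|479)    [607 ≡ 128 mod 479]
  = -(1|479)    [479 ≡ 7 mod 8 ⇒ (2|479)^7 = +1]
  = -1    [(1|479) = 1]
The Legendre symbol is -1, so x^2 ≡ 1086 (mod 607) has no solution.

no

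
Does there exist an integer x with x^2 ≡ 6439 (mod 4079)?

Reduce the numerator: 6439 ≡ 2360 (mod 4079), so (6439/4079) = (2360/4079).
Factor out 2: 2360 = 2^3·295. Since 4079 ≡ 7 (mod 8), (2/4079) = +1, and (2/4079)^3 = +1. Now have (295/4079).
Both 295 ≡ 3 and 4079 ≡ 3 (mod 4), so reciprocity gives (295/4079) = -(4079/295). Reduce: 4079 ≡ 244 (mod 295). Now have -(244/295).
Factor out 2: 244 = 2^2·61. Since 295 ≡ 7 (mod 8), (2/295) = +1, and (2/295)^2 = +1. Now have -(61/295).
61 ≡ 1 (mod 4), so quadratic reciprocity gives (61/295) = (295/61). Reduce: 295 ≡ 51 (mod 61). Now have -(51/61).
61 ≡ 1 (mod 4), so quadratic reciprocity gives (51/61) = (61/51). Reduce: 61 ≡ 10 (mod 51). Now have -(10/51).
Factor out 2: 10 = 2·5. Since 51 ≡ 3 (mod 8), (2/51) = -1. Now have (5/51).
5 ≡ 1 (mod 4), so quadratic reciprocity gives (5/51) = (51/5). Reduce: 51 ≡ 1 (mod 5). Now have (1/5).
(1/5) = 1. Collecting the sign factors: 1.
(6439/4079) = 1, and 4079 is prime, so 6439 is a quadratic residue mod 4079.

yes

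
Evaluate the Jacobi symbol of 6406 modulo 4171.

(6406 / 4171)
  = (2235 / 4171)    [6406 ≡ 2235 mod 4171]
  = -(4171 / 2235)    [QR: both ≡ 3 mod 4, sign flips]
  = -(1936 / 2235)    [4171 ≡ 1936 mod 2235]
  = -(121 / 2235)    [2235 ≡ 3 mod 8 ⇒ (2 / 2235)^4 = +1]
  = -(2235 / 121)    [QR: 121 ≡ 1 mod 4, sign kept]
  = -(57 / 121)    [2235 ≡ 57 mod 121]
  = -(121 / 57)    [QR: 57 ≡ 1 mod 4, sign kept]
  = -(7 / 57)    [121 ≡ 7 mod 57]
  = -(57 / 7)    [QR: 57 ≡ 1 mod 4, sign kept]
  = -(1 / 7)    [57 ≡ 1 mod 7]
  = -1    [(1 / 7) = 1]

-1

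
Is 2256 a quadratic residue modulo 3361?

(2256/3361)
  = (141/3361)    [3361 ≡ 1 mod 8 ⇒ (2/3361)^4 = +1]
  = (3361/141)    [QR: 141 ≡ 1 mod 4, sign kept]
  = (118/141)    [3361 ≡ 118 mod 141]
  = -(59/141)    [141 ≡ 5 mod 8 ⇒ (2/141) = -1]
  = -(141/59)    [QR: 141 ≡ 1 mod 4, sign kept]
  = -(23/59)    [141 ≡ 23 mod 59]
  = (59/23)    [QR: both ≡ 3 mod 4, sign flips]
  = (13/23)    [59 ≡ 13 mod 23]
  = (23/13)    [QR: 13 ≡ 1 mod 4, sign kept]
  = (10/13)    [23 ≡ 10 mod 13]
  = -(5/13)    [13 ≡ 5 mod 8 ⇒ (2/13) = -1]
  = -(13/5)    [QR: 5 ≡ 1 mod 4, sign kept]
  = -(3/5)    [13 ≡ 3 mod 5]
  = -(5/3)    [QR: 5 ≡ 1 mod 4, sign kept]
  = -(2/3)    [5 ≡ 2 mod 3]
  = (1/3)    [3 ≡ 3 mod 8 ⇒ (2/3) = -1]
  = 1    [(1/3) = 1]
(2256/3361) = 1, and 3361 is prime, so 2256 is a quadratic residue mod 3361.

yes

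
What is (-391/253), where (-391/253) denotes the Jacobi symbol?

Reduce the numerator: -391 ≡ 115 (mod 253), so (-391/253) = (115/253).
253 ≡ 1 (mod 4), so quadratic reciprocity gives (115/253) = (253/115). Reduce: 253 ≡ 23 (mod 115). Now have (23/115).
Both 23 ≡ 3 and 115 ≡ 3 (mod 4), so reciprocity gives (23/115) = -(115/23). Reduce: 115 ≡ 0 (mod 23). Now have -(0/23).
The numerator is now 0 with denominator 23 > 1: the symbol is 0.

0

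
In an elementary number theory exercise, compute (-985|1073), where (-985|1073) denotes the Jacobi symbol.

-1

Reduce the numerator: -985 ≡ 88 (mod 1073), so (-985|1073) = (88|1073).
Factor out 2: 88 = 2^3·11. Since 1073 ≡ 1 (mod 8), (2|1073) = +1, and (2|1073)^3 = +1. Now have (11|1073).
1073 ≡ 1 (mod 4), so quadratic reciprocity gives (11|1073) = (1073|11). Reduce: 1073 ≡ 6 (mod 11). Now have (6|11).
Factor out 2: 6 = 2·3. Since 11 ≡ 3 (mod 8), (2|11) = -1. Now have -(3|11).
Both 3 ≡ 3 and 11 ≡ 3 (mod 4), so reciprocity gives (3|11) = -(11|3). Reduce: 11 ≡ 2 (mod 3). Now have (2|3).
Factor out 2: 2 = 2. Since 3 ≡ 3 (mod 8), (2|3) = -1. Now have -(1|3).
(1|3) = 1. Collecting the sign factors: -1.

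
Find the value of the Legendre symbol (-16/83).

(-16/83)
  = -(16/83)    [83 ≡ 3 mod 4 ⇒ (-1/83) = -1]
  = -(1/83)    [83 ≡ 3 mod 8 ⇒ (2/83)^4 = +1]
  = -1    [(1/83) = 1]

-1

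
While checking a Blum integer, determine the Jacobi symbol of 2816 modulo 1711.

1

Reduce the numerator: 2816 ≡ 1105 (mod 1711), so (2816/1711) = (1105/1711).
1105 ≡ 1 (mod 4), so quadratic reciprocity gives (1105/1711) = (1711/1105). Reduce: 1711 ≡ 606 (mod 1105). Now have (606/1105).
Factor out 2: 606 = 2·303. Since 1105 ≡ 1 (mod 8), (2/1105) = +1. Now have (303/1105).
1105 ≡ 1 (mod 4), so quadratic reciprocity gives (303/1105) = (1105/303). Reduce: 1105 ≡ 196 (mod 303). Now have (196/303).
Factor out 2: 196 = 2^2·49. Since 303 ≡ 7 (mod 8), (2/303) = +1, and (2/303)^2 = +1. Now have (49/303).
49 ≡ 1 (mod 4), so quadratic reciprocity gives (49/303) = (303/49). Reduce: 303 ≡ 9 (mod 49). Now have (9/49).
9 ≡ 1 (mod 4), so quadratic reciprocity gives (9/49) = (49/9). Reduce: 49 ≡ 4 (mod 9). Now have (4/9).
Factor out 2: 4 = 2^2. Since 9 ≡ 1 (mod 8), (2/9) = +1, and (2/9)^2 = +1. Now have (1/9).
(1/9) = 1. Collecting the sign factors: 1.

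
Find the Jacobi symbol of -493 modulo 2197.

1

Pull out -1: (-493/2197) = (-1/2197)·(493/2197). Since 2197 ≡ 1 (mod 4), (-1/2197) = +1. Now have (493/2197).
493 ≡ 1 (mod 4), so quadratic reciprocity gives (493/2197) = (2197/493). Reduce: 2197 ≡ 225 (mod 493). Now have (225/493).
225 ≡ 1 (mod 4), so quadratic reciprocity gives (225/493) = (493/225). Reduce: 493 ≡ 43 (mod 225). Now have (43/225).
225 ≡ 1 (mod 4), so quadratic reciprocity gives (43/225) = (225/43). Reduce: 225 ≡ 10 (mod 43). Now have (10/43).
Factor out 2: 10 = 2·5. Since 43 ≡ 3 (mod 8), (2/43) = -1. Now have -(5/43).
5 ≡ 1 (mod 4), so quadratic reciprocity gives (5/43) = (43/5). Reduce: 43 ≡ 3 (mod 5). Now have -(3/5).
5 ≡ 1 (mod 4), so quadratic reciprocity gives (3/5) = (5/3). Reduce: 5 ≡ 2 (mod 3). Now have -(2/3).
Factor out 2: 2 = 2. Since 3 ≡ 3 (mod 8), (2/3) = -1. Now have (1/3).
(1/3) = 1. Collecting the sign factors: 1.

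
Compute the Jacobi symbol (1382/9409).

1

Factor out 2: 1382 = 2·691. Since 9409 ≡ 1 (mod 8), (2/9409) = +1. Now have (691/9409).
9409 ≡ 1 (mod 4), so quadratic reciprocity gives (691/9409) = (9409/691). Reduce: 9409 ≡ 426 (mod 691). Now have (426/691).
Factor out 2: 426 = 2·213. Since 691 ≡ 3 (mod 8), (2/691) = -1. Now have -(213/691).
213 ≡ 1 (mod 4), so quadratic reciprocity gives (213/691) = (691/213). Reduce: 691 ≡ 52 (mod 213). Now have -(52/213).
Factor out 2: 52 = 2^2·13. Since 213 ≡ 5 (mod 8), (2/213) = -1, and (2/213)^2 = +1. Now have -(13/213).
13 ≡ 1 (mod 4), so quadratic reciprocity gives (13/213) = (213/13). Reduce: 213 ≡ 5 (mod 13). Now have -(5/13).
5 ≡ 1 (mod 4), so quadratic reciprocity gives (5/13) = (13/5). Reduce: 13 ≡ 3 (mod 5). Now have -(3/5).
5 ≡ 1 (mod 4), so quadratic reciprocity gives (3/5) = (5/3). Reduce: 5 ≡ 2 (mod 3). Now have -(2/3).
Factor out 2: 2 = 2. Since 3 ≡ 3 (mod 8), (2/3) = -1. Now have (1/3).
(1/3) = 1. Collecting the sign factors: 1.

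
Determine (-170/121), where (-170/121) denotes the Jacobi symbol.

1

(-170/121)
  = (72/121)    [-170 ≡ 72 mod 121]
  = (9/121)    [121 ≡ 1 mod 8 ⇒ (2/121)^3 = +1]
  = (121/9)    [QR: 9 ≡ 1 mod 4, sign kept]
  = (4/9)    [121 ≡ 4 mod 9]
  = (1/9)    [9 ≡ 1 mod 8 ⇒ (2/9)^2 = +1]
  = 1    [(1/9) = 1]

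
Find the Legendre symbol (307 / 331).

(307 / 331)
  = -(331 / 307)    [QR: both ≡ 3 mod 4, sign flips]
  = -(24 / 307)    [331 ≡ 24 mod 307]
  = (3 / 307)    [307 ≡ 3 mod 8 ⇒ (2 / 307)^3 = -1]
  = -(307 / 3)    [QR: both ≡ 3 mod 4, sign flips]
  = -(1 / 3)    [307 ≡ 1 mod 3]
  = -1    [(1 / 3) = 1]

-1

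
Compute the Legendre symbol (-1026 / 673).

(-1026 / 673)
  = (320 / 673)    [-1026 ≡ 320 mod 673]
  = (5 / 673)    [673 ≡ 1 mod 8 ⇒ (2 / 673)^6 = +1]
  = (673 / 5)    [QR: 5 ≡ 1 mod 4, sign kept]
  = (3 / 5)    [673 ≡ 3 mod 5]
  = (5 / 3)    [QR: 5 ≡ 1 mod 4, sign kept]
  = (2 / 3)    [5 ≡ 2 mod 3]
  = -(1 / 3)    [3 ≡ 3 mod 8 ⇒ (2 / 3) = -1]
  = -1    [(1 / 3) = 1]

-1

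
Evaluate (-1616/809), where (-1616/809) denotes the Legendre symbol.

1

Pull out -1: (-1616/809) = (-1/809)·(1616/809). Since 809 ≡ 1 (mod 4), (-1/809) = +1. Now have (1616/809).
Reduce the numerator: 1616 ≡ 807 (mod 809), so (1616/809) = (807/809).
809 ≡ 1 (mod 4), so quadratic reciprocity gives (807/809) = (809/807). Reduce: 809 ≡ 2 (mod 807). Now have (2/807).
Factor out 2: 2 = 2. Since 807 ≡ 7 (mod 8), (2/807) = +1. Now have (1/807).
(1/807) = 1. Collecting the sign factors: 1.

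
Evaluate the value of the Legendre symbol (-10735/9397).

-1

Reduce the numerator: -10735 ≡ 8059 (mod 9397), so (-10735/9397) = (8059/9397).
9397 ≡ 1 (mod 4), so quadratic reciprocity gives (8059/9397) = (9397/8059). Reduce: 9397 ≡ 1338 (mod 8059). Now have (1338/8059).
Factor out 2: 1338 = 2·669. Since 8059 ≡ 3 (mod 8), (2/8059) = -1. Now have -(669/8059).
669 ≡ 1 (mod 4), so quadratic reciprocity gives (669/8059) = (8059/669). Reduce: 8059 ≡ 31 (mod 669). Now have -(31/669).
669 ≡ 1 (mod 4), so quadratic reciprocity gives (31/669) = (669/31). Reduce: 669 ≡ 18 (mod 31). Now have -(18/31).
Factor out 2: 18 = 2·9. Since 31 ≡ 7 (mod 8), (2/31) = +1. Now have -(9/31).
9 ≡ 1 (mod 4), so quadratic reciprocity gives (9/31) = (31/9). Reduce: 31 ≡ 4 (mod 9). Now have -(4/9).
Factor out 2: 4 = 2^2. Since 9 ≡ 1 (mod 8), (2/9) = +1, and (2/9)^2 = +1. Now have -(1/9).
(1/9) = 1. Collecting the sign factors: -1.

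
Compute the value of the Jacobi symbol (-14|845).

1

Reduce the numerator: -14 ≡ 831 (mod 845), so (-14|845) = (831|845).
845 ≡ 1 (mod 4), so quadratic reciprocity gives (831|845) = (845|831). Reduce: 845 ≡ 14 (mod 831). Now have (14|831).
Factor out 2: 14 = 2·7. Since 831 ≡ 7 (mod 8), (2|831) = +1. Now have (7|831).
Both 7 ≡ 3 and 831 ≡ 3 (mod 4), so reciprocity gives (7|831) = -(831|7). Reduce: 831 ≡ 5 (mod 7). Now have -(5|7).
5 ≡ 1 (mod 4), so quadratic reciprocity gives (5|7) = (7|5). Reduce: 7 ≡ 2 (mod 5). Now have -(2|5).
Factor out 2: 2 = 2. Since 5 ≡ 5 (mod 8), (2|5) = -1. Now have (1|5).
(1|5) = 1. Collecting the sign factors: 1.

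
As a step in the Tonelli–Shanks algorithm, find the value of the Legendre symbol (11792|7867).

1

Reduce the numerator: 11792 ≡ 3925 (mod 7867), so (11792|7867) = (3925|7867).
3925 ≡ 1 (mod 4), so quadratic reciprocity gives (3925|7867) = (7867|3925). Reduce: 7867 ≡ 17 (mod 3925). Now have (17|3925).
17 ≡ 1 (mod 4), so quadratic reciprocity gives (17|3925) = (3925|17). Reduce: 3925 ≡ 15 (mod 17). Now have (15|17).
17 ≡ 1 (mod 4), so quadratic reciprocity gives (15|17) = (17|15). Reduce: 17 ≡ 2 (mod 15). Now have (2|15).
Factor out 2: 2 = 2. Since 15 ≡ 7 (mod 8), (2|15) = +1. Now have (1|15).
(1|15) = 1. Collecting the sign factors: 1.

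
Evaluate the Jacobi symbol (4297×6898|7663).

-1

By multiplicativity, (4297·6898|7663) = (4297|7663)·(6898|7663).
First factor (4297|7663):
4297 ≡ 1 (mod 4), so quadratic reciprocity gives (4297|7663) = (7663|4297). Reduce: 7663 ≡ 3366 (mod 4297). Now have (3366|4297).
Factor out 2: 3366 = 2·1683. Since 4297 ≡ 1 (mod 8), (2|4297) = +1. Now have (1683|4297).
4297 ≡ 1 (mod 4), so quadratic reciprocity gives (1683|4297) = (4297|1683). Reduce: 4297 ≡ 931 (mod 1683). Now have (931|1683).
Both 931 ≡ 3 and 1683 ≡ 3 (mod 4), so reciprocity gives (931|1683) = -(1683|931). Reduce: 1683 ≡ 752 (mod 931). Now have -(752|931).
Factor out 2: 752 = 2^4·47. Since 931 ≡ 3 (mod 8), (2|931) = -1, and (2|931)^4 = +1. Now have -(47|931).
Both 47 ≡ 3 and 931 ≡ 3 (mod 4), so reciprocity gives (47|931) = -(931|47). Reduce: 931 ≡ 38 (mod 47). Now have (38|47).
Factor out 2: 38 = 2·19. Since 47 ≡ 7 (mod 8), (2|47) = +1. Now have (19|47).
Both 19 ≡ 3 and 47 ≡ 3 (mod 4), so reciprocity gives (19|47) = -(47|19). Reduce: 47 ≡ 9 (mod 19). Now have -(9|19).
9 ≡ 1 (mod 4), so quadratic reciprocity gives (9|19) = (19|9). Reduce: 19 ≡ 1 (mod 9). Now have -(1|9).
(1|9) = 1. Collecting the sign factors: -1.
Second factor (6898|7663):
Factor out 2: 6898 = 2·3449. Since 7663 ≡ 7 (mod 8), (2|7663) = +1. Now have (3449|7663).
3449 ≡ 1 (mod 4), so quadratic reciprocity gives (3449|7663) = (7663|3449). Reduce: 7663 ≡ 765 (mod 3449). Now have (765|3449).
765 ≡ 1 (mod 4), so quadratic reciprocity gives (765|3449) = (3449|765). Reduce: 3449 ≡ 389 (mod 765). Now have (389|765).
389 ≡ 1 (mod 4), so quadratic reciprocity gives (389|765) = (765|389). Reduce: 765 ≡ 376 (mod 389). Now have (376|389).
Factor out 2: 376 = 2^3·47. Since 389 ≡ 5 (mod 8), (2|389) = -1, and (2|389)^3 = -1. Now have -(47|389).
389 ≡ 1 (mod 4), so quadratic reciprocity gives (47|389) = (389|47). Reduce: 389 ≡ 13 (mod 47). Now have -(13|47).
13 ≡ 1 (mod 4), so quadratic reciprocity gives (13|47) = (47|13). Reduce: 47 ≡ 8 (mod 13). Now have -(8|13).
Factor out 2: 8 = 2^3. Since 13 ≡ 5 (mod 8), (2|13) = -1, and (2|13)^3 = -1. Now have (1|13).
(1|13) = 1. Collecting the sign factors: 1.
Product: (-1)·(1) = -1.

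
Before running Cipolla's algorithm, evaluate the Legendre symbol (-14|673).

1

Reduce the numerator: -14 ≡ 659 (mod 673), so (-14|673) = (659|673).
673 ≡ 1 (mod 4), so quadratic reciprocity gives (659|673) = (673|659). Reduce: 673 ≡ 14 (mod 659). Now have (14|659).
Factor out 2: 14 = 2·7. Since 659 ≡ 3 (mod 8), (2|659) = -1. Now have -(7|659).
Both 7 ≡ 3 and 659 ≡ 3 (mod 4), so reciprocity gives (7|659) = -(659|7). Reduce: 659 ≡ 1 (mod 7). Now have (1|7).
(1|7) = 1. Collecting the sign factors: 1.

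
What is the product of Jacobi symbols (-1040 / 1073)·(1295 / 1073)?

By multiplicativity, (-1040·1295 / 1073) = (-1040 / 1073)·(1295 / 1073).
First factor (-1040 / 1073):
(-1040 / 1073)
  = (1040 / 1073)    [1073 ≡ 1 mod 4 ⇒ (-1 / 1073) = +1]
  = (65 / 1073)    [1073 ≡ 1 mod 8 ⇒ (2 / 1073)^4 = +1]
  = (1073 / 65)    [QR: 65 ≡ 1 mod 4, sign kept]
  = (33 / 65)    [1073 ≡ 33 mod 65]
  = (65 / 33)    [QR: 33 ≡ 1 mod 4, sign kept]
  = (32 / 33)    [65 ≡ 32 mod 33]
  = (1 / 33)    [33 ≡ 1 mod 8 ⇒ (2 / 33)^5 = +1]
  = 1    [(1 / 33) = 1]
Second factor (1295 / 1073):
(1295 / 1073)
  = (222 / 1073)    [1295 ≡ 222 mod 1073]
  = (111 / 1073)    [1073 ≡ 1 mod 8 ⇒ (2 / 1073) = +1]
  = (1073 / 111)    [QR: 1073 ≡ 1 mod 4, sign kept]
  = (74 / 111)    [1073 ≡ 74 mod 111]
  = (37 / 111)    [111 ≡ 7 mod 8 ⇒ (2 / 111) = +1]
  = (111 / 37)    [QR: 37 ≡ 1 mod 4, sign kept]
  = (0 / 37)    [111 ≡ 0 mod 37]
  = 0    [numerator 0, gcd > 1]
Product: (1)·(0) = 0.

0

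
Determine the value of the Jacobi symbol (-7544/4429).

-1

Pull out -1: (-7544/4429) = (-1/4429)·(7544/4429). Since 4429 ≡ 1 (mod 4), (-1/4429) = +1. Now have (7544/4429).
Reduce the numerator: 7544 ≡ 3115 (mod 4429), so (7544/4429) = (3115/4429).
4429 ≡ 1 (mod 4), so quadratic reciprocity gives (3115/4429) = (4429/3115). Reduce: 4429 ≡ 1314 (mod 3115). Now have (1314/3115).
Factor out 2: 1314 = 2·657. Since 3115 ≡ 3 (mod 8), (2/3115) = -1. Now have -(657/3115).
657 ≡ 1 (mod 4), so quadratic reciprocity gives (657/3115) = (3115/657). Reduce: 3115 ≡ 487 (mod 657). Now have -(487/657).
657 ≡ 1 (mod 4), so quadratic reciprocity gives (487/657) = (657/487). Reduce: 657 ≡ 170 (mod 487). Now have -(170/487).
Factor out 2: 170 = 2·85. Since 487 ≡ 7 (mod 8), (2/487) = +1. Now have -(85/487).
85 ≡ 1 (mod 4), so quadratic reciprocity gives (85/487) = (487/85). Reduce: 487 ≡ 62 (mod 85). Now have -(62/85).
Factor out 2: 62 = 2·31. Since 85 ≡ 5 (mod 8), (2/85) = -1. Now have (31/85).
85 ≡ 1 (mod 4), so quadratic reciprocity gives (31/85) = (85/31). Reduce: 85 ≡ 23 (mod 31). Now have (23/31).
Both 23 ≡ 3 and 31 ≡ 3 (mod 4), so reciprocity gives (23/31) = -(31/23). Reduce: 31 ≡ 8 (mod 23). Now have -(8/23).
Factor out 2: 8 = 2^3. Since 23 ≡ 7 (mod 8), (2/23) = +1, and (2/23)^3 = +1. Now have -(1/23).
(1/23) = 1. Collecting the sign factors: -1.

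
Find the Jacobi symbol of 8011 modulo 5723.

-1

Reduce the numerator: 8011 ≡ 2288 (mod 5723), so (8011|5723) = (2288|5723).
Factor out 2: 2288 = 2^4·143. Since 5723 ≡ 3 (mod 8), (2|5723) = -1, and (2|5723)^4 = +1. Now have (143|5723).
Both 143 ≡ 3 and 5723 ≡ 3 (mod 4), so reciprocity gives (143|5723) = -(5723|143). Reduce: 5723 ≡ 3 (mod 143). Now have -(3|143).
Both 3 ≡ 3 and 143 ≡ 3 (mod 4), so reciprocity gives (3|143) = -(143|3). Reduce: 143 ≡ 2 (mod 3). Now have (2|3).
Factor out 2: 2 = 2. Since 3 ≡ 3 (mod 8), (2|3) = -1. Now have -(1|3).
(1|3) = 1. Collecting the sign factors: -1.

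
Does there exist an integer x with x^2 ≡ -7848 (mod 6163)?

Reduce the numerator: -7848 ≡ 4478 (mod 6163), so (-7848/6163) = (4478/6163).
Factor out 2: 4478 = 2·2239. Since 6163 ≡ 3 (mod 8), (2/6163) = -1. Now have -(2239/6163).
Both 2239 ≡ 3 and 6163 ≡ 3 (mod 4), so reciprocity gives (2239/6163) = -(6163/2239). Reduce: 6163 ≡ 1685 (mod 2239). Now have (1685/2239).
1685 ≡ 1 (mod 4), so quadratic reciprocity gives (1685/2239) = (2239/1685). Reduce: 2239 ≡ 554 (mod 1685). Now have (554/1685).
Factor out 2: 554 = 2·277. Since 1685 ≡ 5 (mod 8), (2/1685) = -1. Now have -(277/1685).
277 ≡ 1 (mod 4), so quadratic reciprocity gives (277/1685) = (1685/277). Reduce: 1685 ≡ 23 (mod 277). Now have -(23/277).
277 ≡ 1 (mod 4), so quadratic reciprocity gives (23/277) = (277/23). Reduce: 277 ≡ 1 (mod 23). Now have -(1/23).
(1/23) = 1. Collecting the sign factors: -1.
The Legendre symbol is -1, so x^2 ≡ -7848 (mod 6163) has no solution.

no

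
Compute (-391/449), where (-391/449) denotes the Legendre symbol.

(-391/449)
  = (58/449)    [-391 ≡ 58 mod 449]
  = (29/449)    [449 ≡ 1 mod 8 ⇒ (2/449) = +1]
  = (449/29)    [QR: 29 ≡ 1 mod 4, sign kept]
  = (14/29)    [449 ≡ 14 mod 29]
  = -(7/29)    [29 ≡ 5 mod 8 ⇒ (2/29) = -1]
  = -(29/7)    [QR: 29 ≡ 1 mod 4, sign kept]
  = -(1/7)    [29 ≡ 1 mod 7]
  = -1    [(1/7) = 1]

-1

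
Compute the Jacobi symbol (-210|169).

(-210|169)
  = (128|169)    [-210 ≡ 128 mod 169]
  = (1|169)    [169 ≡ 1 mod 8 ⇒ (2|169)^7 = +1]
  = 1    [(1|169) = 1]

1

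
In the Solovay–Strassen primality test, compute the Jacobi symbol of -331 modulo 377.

1

Reduce the numerator: -331 ≡ 46 (mod 377), so (-331/377) = (46/377).
Factor out 2: 46 = 2·23. Since 377 ≡ 1 (mod 8), (2/377) = +1. Now have (23/377).
377 ≡ 1 (mod 4), so quadratic reciprocity gives (23/377) = (377/23). Reduce: 377 ≡ 9 (mod 23). Now have (9/23).
9 ≡ 1 (mod 4), so quadratic reciprocity gives (9/23) = (23/9). Reduce: 23 ≡ 5 (mod 9). Now have (5/9).
5 ≡ 1 (mod 4), so quadratic reciprocity gives (5/9) = (9/5). Reduce: 9 ≡ 4 (mod 5). Now have (4/5).
Factor out 2: 4 = 2^2. Since 5 ≡ 5 (mod 8), (2/5) = -1, and (2/5)^2 = +1. Now have (1/5).
(1/5) = 1. Collecting the sign factors: 1.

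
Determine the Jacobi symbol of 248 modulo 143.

(248|143)
  = (105|143)    [248 ≡ 105 mod 143]
  = (143|105)    [QR: 105 ≡ 1 mod 4, sign kept]
  = (38|105)    [143 ≡ 38 mod 105]
  = (19|105)    [105 ≡ 1 mod 8 ⇒ (2|105) = +1]
  = (105|19)    [QR: 105 ≡ 1 mod 4, sign kept]
  = (10|19)    [105 ≡ 10 mod 19]
  = -(5|19)    [19 ≡ 3 mod 8 ⇒ (2|19) = -1]
  = -(19|5)    [QR: 5 ≡ 1 mod 4, sign kept]
  = -(4|5)    [19 ≡ 4 mod 5]
  = -(1|5)    [5 ≡ 5 mod 8 ⇒ (2|5)^2 = +1]
  = -1    [(1|5) = 1]

-1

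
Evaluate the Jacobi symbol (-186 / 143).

(-186 / 143)
  = -(186 / 143)    [143 ≡ 3 mod 4 ⇒ (-1 / 143) = -1]
  = -(43 / 143)    [186 ≡ 43 mod 143]
  = (143 / 43)    [QR: both ≡ 3 mod 4, sign flips]
  = (14 / 43)    [143 ≡ 14 mod 43]
  = -(7 / 43)    [43 ≡ 3 mod 8 ⇒ (2 / 43) = -1]
  = (43 / 7)    [QR: both ≡ 3 mod 4, sign flips]
  = (1 / 7)    [43 ≡ 1 mod 7]
  = 1    [(1 / 7) = 1]

1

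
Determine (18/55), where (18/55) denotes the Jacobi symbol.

1

Factor out 2: 18 = 2·9. Since 55 ≡ 7 (mod 8), (2/55) = +1. Now have (9/55).
9 ≡ 1 (mod 4), so quadratic reciprocity gives (9/55) = (55/9). Reduce: 55 ≡ 1 (mod 9). Now have (1/9).
(1/9) = 1. Collecting the sign factors: 1.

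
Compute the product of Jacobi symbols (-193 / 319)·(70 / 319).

1

By multiplicativity, (-193·70 / 319) = (-193 / 319)·(70 / 319).
First factor (-193 / 319):
Reduce the numerator: -193 ≡ 126 (mod 319), so (-193 / 319) = (126 / 319).
Factor out 2: 126 = 2·63. Since 319 ≡ 7 (mod 8), (2 / 319) = +1. Now have (63 / 319).
Both 63 ≡ 3 and 319 ≡ 3 (mod 4), so reciprocity gives (63 / 319) = -(319 / 63). Reduce: 319 ≡ 4 (mod 63). Now have -(4 / 63).
Factor out 2: 4 = 2^2. Since 63 ≡ 7 (mod 8), (2 / 63) = +1, and (2 / 63)^2 = +1. Now have -(1 / 63).
(1 / 63) = 1. Collecting the sign factors: -1.
Second factor (70 / 319):
Factor out 2: 70 = 2·35. Since 319 ≡ 7 (mod 8), (2 / 319) = +1. Now have (35 / 319).
Both 35 ≡ 3 and 319 ≡ 3 (mod 4), so reciprocity gives (35 / 319) = -(319 / 35). Reduce: 319 ≡ 4 (mod 35). Now have -(4 / 35).
Factor out 2: 4 = 2^2. Since 35 ≡ 3 (mod 8), (2 / 35) = -1, and (2 / 35)^2 = +1. Now have -(1 / 35).
(1 / 35) = 1. Collecting the sign factors: -1.
Product: (-1)·(-1) = 1.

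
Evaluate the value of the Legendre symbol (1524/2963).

Factor out 2: 1524 = 2^2·381. Since 2963 ≡ 3 (mod 8), (2/2963) = -1, and (2/2963)^2 = +1. Now have (381/2963).
381 ≡ 1 (mod 4), so quadratic reciprocity gives (381/2963) = (2963/381). Reduce: 2963 ≡ 296 (mod 381). Now have (296/381).
Factor out 2: 296 = 2^3·37. Since 381 ≡ 5 (mod 8), (2/381) = -1, and (2/381)^3 = -1. Now have -(37/381).
37 ≡ 1 (mod 4), so quadratic reciprocity gives (37/381) = (381/37). Reduce: 381 ≡ 11 (mod 37). Now have -(11/37).
37 ≡ 1 (mod 4), so quadratic reciprocity gives (11/37) = (37/11). Reduce: 37 ≡ 4 (mod 11). Now have -(4/11).
Factor out 2: 4 = 2^2. Since 11 ≡ 3 (mod 8), (2/11) = -1, and (2/11)^2 = +1. Now have -(1/11).
(1/11) = 1. Collecting the sign factors: -1.

-1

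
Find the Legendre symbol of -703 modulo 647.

Reduce the numerator: -703 ≡ 591 (mod 647), so (-703 / 647) = (591 / 647).
Both 591 ≡ 3 and 647 ≡ 3 (mod 4), so reciprocity gives (591 / 647) = -(647 / 591). Reduce: 647 ≡ 56 (mod 591). Now have -(56 / 591).
Factor out 2: 56 = 2^3·7. Since 591 ≡ 7 (mod 8), (2 / 591) = +1, and (2 / 591)^3 = +1. Now have -(7 / 591).
Both 7 ≡ 3 and 591 ≡ 3 (mod 4), so reciprocity gives (7 / 591) = -(591 / 7). Reduce: 591 ≡ 3 (mod 7). Now have (3 / 7).
Both 3 ≡ 3 and 7 ≡ 3 (mod 4), so reciprocity gives (3 / 7) = -(7 / 3). Reduce: 7 ≡ 1 (mod 3). Now have -(1 / 3).
(1 / 3) = 1. Collecting the sign factors: -1.

-1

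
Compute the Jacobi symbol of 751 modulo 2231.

(751/2231)
  = -(2231/751)    [QR: both ≡ 3 mod 4, sign flips]
  = -(729/751)    [2231 ≡ 729 mod 751]
  = -(751/729)    [QR: 729 ≡ 1 mod 4, sign kept]
  = -(22/729)    [751 ≡ 22 mod 729]
  = -(11/729)    [729 ≡ 1 mod 8 ⇒ (2/729) = +1]
  = -(729/11)    [QR: 729 ≡ 1 mod 4, sign kept]
  = -(3/11)    [729 ≡ 3 mod 11]
  = (11/3)    [QR: both ≡ 3 mod 4, sign flips]
  = (2/3)    [11 ≡ 2 mod 3]
  = -(1/3)    [3 ≡ 3 mod 8 ⇒ (2/3) = -1]
  = -1    [(1/3) = 1]

-1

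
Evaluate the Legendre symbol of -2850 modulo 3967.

Reduce the numerator: -2850 ≡ 1117 (mod 3967), so (-2850 / 3967) = (1117 / 3967).
1117 ≡ 1 (mod 4), so quadratic reciprocity gives (1117 / 3967) = (3967 / 1117). Reduce: 3967 ≡ 616 (mod 1117). Now have (616 / 1117).
Factor out 2: 616 = 2^3·77. Since 1117 ≡ 5 (mod 8), (2 / 1117) = -1, and (2 / 1117)^3 = -1. Now have -(77 / 1117).
77 ≡ 1 (mod 4), so quadratic reciprocity gives (77 / 1117) = (1117 / 77). Reduce: 1117 ≡ 39 (mod 77). Now have -(39 / 77).
77 ≡ 1 (mod 4), so quadratic reciprocity gives (39 / 77) = (77 / 39). Reduce: 77 ≡ 38 (mod 39). Now have -(38 / 39).
Factor out 2: 38 = 2·19. Since 39 ≡ 7 (mod 8), (2 / 39) = +1. Now have -(19 / 39).
Both 19 ≡ 3 and 39 ≡ 3 (mod 4), so reciprocity gives (19 / 39) = -(39 / 19). Reduce: 39 ≡ 1 (mod 19). Now have (1 / 19).
(1 / 19) = 1. Collecting the sign factors: 1.

1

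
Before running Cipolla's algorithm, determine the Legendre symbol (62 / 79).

Factor out 2: 62 = 2·31. Since 79 ≡ 7 (mod 8), (2 / 79) = +1. Now have (31 / 79).
Both 31 ≡ 3 and 79 ≡ 3 (mod 4), so reciprocity gives (31 / 79) = -(79 / 31). Reduce: 79 ≡ 17 (mod 31). Now have -(17 / 31).
17 ≡ 1 (mod 4), so quadratic reciprocity gives (17 / 31) = (31 / 17). Reduce: 31 ≡ 14 (mod 17). Now have -(14 / 17).
Factor out 2: 14 = 2·7. Since 17 ≡ 1 (mod 8), (2 / 17) = +1. Now have -(7 / 17).
17 ≡ 1 (mod 4), so quadratic reciprocity gives (7 / 17) = (17 / 7). Reduce: 17 ≡ 3 (mod 7). Now have -(3 / 7).
Both 3 ≡ 3 and 7 ≡ 3 (mod 4), so reciprocity gives (3 / 7) = -(7 / 3). Reduce: 7 ≡ 1 (mod 3). Now have (1 / 3).
(1 / 3) = 1. Collecting the sign factors: 1.

1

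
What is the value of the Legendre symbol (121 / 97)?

1

Reduce the numerator: 121 ≡ 24 (mod 97), so (121 / 97) = (24 / 97).
Factor out 2: 24 = 2^3·3. Since 97 ≡ 1 (mod 8), (2 / 97) = +1, and (2 / 97)^3 = +1. Now have (3 / 97).
97 ≡ 1 (mod 4), so quadratic reciprocity gives (3 / 97) = (97 / 3). Reduce: 97 ≡ 1 (mod 3). Now have (1 / 3).
(1 / 3) = 1. Collecting the sign factors: 1.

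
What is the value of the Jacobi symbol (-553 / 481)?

Reduce the numerator: -553 ≡ 409 (mod 481), so (-553 / 481) = (409 / 481).
409 ≡ 1 (mod 4), so quadratic reciprocity gives (409 / 481) = (481 / 409). Reduce: 481 ≡ 72 (mod 409). Now have (72 / 409).
Factor out 2: 72 = 2^3·9. Since 409 ≡ 1 (mod 8), (2 / 409) = +1, and (2 / 409)^3 = +1. Now have (9 / 409).
9 ≡ 1 (mod 4), so quadratic reciprocity gives (9 / 409) = (409 / 9). Reduce: 409 ≡ 4 (mod 9). Now have (4 / 9).
Factor out 2: 4 = 2^2. Since 9 ≡ 1 (mod 8), (2 / 9) = +1, and (2 / 9)^2 = +1. Now have (1 / 9).
(1 / 9) = 1. Collecting the sign factors: 1.

1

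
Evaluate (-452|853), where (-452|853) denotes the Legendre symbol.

1

(-452|853)
  = (452|853)    [853 ≡ 1 mod 4 ⇒ (-1|853) = +1]
  = (113|853)    [853 ≡ 5 mod 8 ⇒ (2|853)^2 = +1]
  = (853|113)    [QR: 113 ≡ 1 mod 4, sign kept]
  = (62|113)    [853 ≡ 62 mod 113]
  = (31|113)    [113 ≡ 1 mod 8 ⇒ (2|113) = +1]
  = (113|31)    [QR: 113 ≡ 1 mod 4, sign kept]
  = (20|31)    [113 ≡ 20 mod 31]
  = (5|31)    [31 ≡ 7 mod 8 ⇒ (2|31)^2 = +1]
  = (31|5)    [QR: 5 ≡ 1 mod 4, sign kept]
  = (1|5)    [31 ≡ 1 mod 5]
  = 1    [(1|5) = 1]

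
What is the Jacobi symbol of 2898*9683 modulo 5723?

-1

By multiplicativity, (2898·9683|5723) = (2898|5723)·(9683|5723).
First factor (2898|5723):
Factor out 2: 2898 = 2·1449. Since 5723 ≡ 3 (mod 8), (2|5723) = -1. Now have -(1449|5723).
1449 ≡ 1 (mod 4), so quadratic reciprocity gives (1449|5723) = (5723|1449). Reduce: 5723 ≡ 1376 (mod 1449). Now have -(1376|1449).
Factor out 2: 1376 = 2^5·43. Since 1449 ≡ 1 (mod 8), (2|1449) = +1, and (2|1449)^5 = +1. Now have -(43|1449).
1449 ≡ 1 (mod 4), so quadratic reciprocity gives (43|1449) = (1449|43). Reduce: 1449 ≡ 30 (mod 43). Now have -(30|43).
Factor out 2: 30 = 2·15. Since 43 ≡ 3 (mod 8), (2|43) = -1. Now have (15|43).
Both 15 ≡ 3 and 43 ≡ 3 (mod 4), so reciprocity gives (15|43) = -(43|15). Reduce: 43 ≡ 13 (mod 15). Now have -(13|15).
13 ≡ 1 (mod 4), so quadratic reciprocity gives (13|15) = (15|13). Reduce: 15 ≡ 2 (mod 13). Now have -(2|13).
Factor out 2: 2 = 2. Since 13 ≡ 5 (mod 8), (2|13) = -1. Now have (1|13).
(1|13) = 1. Collecting the sign factors: 1.
Second factor (9683|5723):
Reduce the numerator: 9683 ≡ 3960 (mod 5723), so (9683|5723) = (3960|5723).
Factor out 2: 3960 = 2^3·495. Since 5723 ≡ 3 (mod 8), (2|5723) = -1, and (2|5723)^3 = -1. Now have -(495|5723).
Both 495 ≡ 3 and 5723 ≡ 3 (mod 4), so reciprocity gives (495|5723) = -(5723|495). Reduce: 5723 ≡ 278 (mod 495). Now have (278|495).
Factor out 2: 278 = 2·139. Since 495 ≡ 7 (mod 8), (2|495) = +1. Now have (139|495).
Both 139 ≡ 3 and 495 ≡ 3 (mod 4), so reciprocity gives (139|495) = -(495|139). Reduce: 495 ≡ 78 (mod 139). Now have -(78|139).
Factor out 2: 78 = 2·39. Since 139 ≡ 3 (mod 8), (2|139) = -1. Now have (39|139).
Both 39 ≡ 3 and 139 ≡ 3 (mod 4), so reciprocity gives (39|139) = -(139|39). Reduce: 139 ≡ 22 (mod 39). Now have -(22|39).
Factor out 2: 22 = 2·11. Since 39 ≡ 7 (mod 8), (2|39) = +1. Now have -(11|39).
Both 11 ≡ 3 and 39 ≡ 3 (mod 4), so reciprocity gives (11|39) = -(39|11). Reduce: 39 ≡ 6 (mod 11). Now have (6|11).
Factor out 2: 6 = 2·3. Since 11 ≡ 3 (mod 8), (2|11) = -1. Now have -(3|11).
Both 3 ≡ 3 and 11 ≡ 3 (mod 4), so reciprocity gives (3|11) = -(11|3). Reduce: 11 ≡ 2 (mod 3). Now have (2|3).
Factor out 2: 2 = 2. Since 3 ≡ 3 (mod 8), (2|3) = -1. Now have -(1|3).
(1|3) = 1. Collecting the sign factors: -1.
Product: (1)·(-1) = -1.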